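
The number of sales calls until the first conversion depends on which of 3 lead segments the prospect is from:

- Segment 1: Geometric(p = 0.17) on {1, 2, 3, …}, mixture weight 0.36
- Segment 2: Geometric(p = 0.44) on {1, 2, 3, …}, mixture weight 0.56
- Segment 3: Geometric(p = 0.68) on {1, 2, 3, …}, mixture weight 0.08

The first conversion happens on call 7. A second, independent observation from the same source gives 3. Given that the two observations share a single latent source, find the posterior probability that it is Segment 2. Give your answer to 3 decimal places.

0.309

Posterior ∝ prior × likelihood, so P(k | x) ∝ π_k f_k(x); normalise over all components.
Since both observations come from the same component, the likelihood for component k is f_k(x₁)·f_k(x₂).
  p_1 = [0.17·(1−0.17)^6 = 0.17·0.32694 = 0.0555799] × [0.117113] = 0.00650912
  p_2 = [0.44·(1−0.44)^6 = 0.44·0.030841 = 0.01357] × [0.137984] = 0.00187245
  p_3 = [0.68·(1−0.68)^6 = 0.68·0.00107374 = 0.000730144] × [0.069632] = 5.08414e-05
Weight by the priors:
  π_1·p_1 = 0.36 × 0.00650912 = 0.00234328
  π_2·p_2 = 0.56 × 0.00187245 = 0.00104857
  π_3·p_3 = 0.08 × 5.08414e-05 = 4.06731e-06
Marginal: 0.00234328 + 0.00104857 + 4.06731e-06 = 0.00339592
P(Segment 2 | x₁,x₂) = 0.00104857 / 0.00339592 ≈ 0.309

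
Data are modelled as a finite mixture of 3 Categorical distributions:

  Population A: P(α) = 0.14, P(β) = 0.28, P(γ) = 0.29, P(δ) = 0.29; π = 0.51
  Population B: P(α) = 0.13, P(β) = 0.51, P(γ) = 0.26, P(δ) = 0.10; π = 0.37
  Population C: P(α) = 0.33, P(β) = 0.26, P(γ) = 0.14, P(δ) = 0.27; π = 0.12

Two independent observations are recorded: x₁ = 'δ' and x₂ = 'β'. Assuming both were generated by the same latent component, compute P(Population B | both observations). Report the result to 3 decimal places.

0.275

Apply Bayes' rule: the posterior for each component is proportional to its prior times its likelihood at x.
Since both observations come from the same component, the likelihood for component k is f_k(x₁)·f_k(x₂).
  L_A = [0.29] × [0.28] = 0.0812
  L_B = [0.1] × [0.51] = 0.051
  L_C = [0.27] × [0.26] = 0.0702
Weight by the priors:
  π_A·L_A = 0.51 × 0.0812 = 0.041412
  π_B·L_B = 0.37 × 0.051 = 0.01887
  π_C·L_C = 0.12 × 0.0702 = 0.008424
Denominator: 0.041412 + 0.01887 + 0.008424 = 0.068706
P(Population B | x₁,x₂) ≈ 0.275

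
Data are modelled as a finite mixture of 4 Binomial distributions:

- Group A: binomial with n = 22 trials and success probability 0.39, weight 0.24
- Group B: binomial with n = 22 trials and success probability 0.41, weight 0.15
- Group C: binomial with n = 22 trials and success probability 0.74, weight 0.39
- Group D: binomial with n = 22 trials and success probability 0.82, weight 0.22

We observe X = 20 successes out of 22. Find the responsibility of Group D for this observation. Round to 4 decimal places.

0.6781

Posterior ∝ prior × likelihood, so P(k | x) ∝ w_k f_k(x); normalise over all components.
Component likelihoods at x = 20 successes out of 22:
  p_A = C(22,20)·0.39^20·0.61^2 = 231·6.62662e-09·0.3721 = 5.69592e-07
  p_B = C(22,20)·0.41^20·0.59^2 = 231·1.80168e-08·0.3481 = 1.44875e-06
  p_C = C(22,20)·0.74^20·0.26^2 = 231·0.00242457·0.0676 = 0.0378611
  p_D = C(22,20)·0.82^20·0.18^2 = 231·0.018892·0.0324 = 0.141395
Unnormalised posteriors:
  w_A·p_A = 0.24 × 5.69592e-07 = 1.36702e-07
  w_B·p_B = 0.15 × 1.44875e-06 = 2.17312e-07
  w_C·p_C = 0.39 × 0.0378611 = 0.0147658
  w_D·p_D = 0.22 × 0.141395 = 0.0311069
Denominator: 1.36702e-07 + 2.17312e-07 + 0.0147658 + 0.0311069 = 0.0458731
P(Group D | x) ≈ 0.6781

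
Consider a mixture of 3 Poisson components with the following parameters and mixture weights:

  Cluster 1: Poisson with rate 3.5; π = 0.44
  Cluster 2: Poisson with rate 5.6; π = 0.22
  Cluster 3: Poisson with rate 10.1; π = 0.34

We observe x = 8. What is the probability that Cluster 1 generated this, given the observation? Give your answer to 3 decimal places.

0.115

P(component k | x) = P(Z=k)·f_k(x) / marginal(x), where marginal(x) = Σ_j P(Z=j)·f_j(x).
Evaluate each component's likelihood at the observed value:
  p_1 = 0.0168653
  p_2 = 0.0887022
  p_3 = 0.110326
Unnormalised posteriors:
  P(Z=1)·p_1 = 0.44 × 0.0168653 = 0.00742072
  P(Z=2)·p_2 = 0.22 × 0.0887022 = 0.0195145
  P(Z=3)·p_3 = 0.34 × 0.110326 = 0.0375107
Marginal: 0.00742072 + 0.0195145 + 0.0375107 = 0.0644459
Responsibility of Cluster 1: 0.00742072 / 0.0644459 ≈ 0.115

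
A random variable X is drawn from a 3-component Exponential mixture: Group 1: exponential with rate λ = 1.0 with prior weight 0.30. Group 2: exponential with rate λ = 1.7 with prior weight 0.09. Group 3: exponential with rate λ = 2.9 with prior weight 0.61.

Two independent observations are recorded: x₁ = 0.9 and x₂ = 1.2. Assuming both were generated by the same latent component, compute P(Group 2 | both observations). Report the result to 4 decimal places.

Posterior ∝ prior × likelihood, so P(k | x) ∝ π_k f_k(x); normalise over all components.
Since both observations come from the same component, the likelihood for component k is f_k(x₁)·f_k(x₂).
  L_1 = [1.0·e^(−1.0·0.9) = 1.0·e^(−0.9000) = 0.40657] × [0.301194] = 0.122456
  L_2 = [1.7·e^(−1.7·0.9) = 1.7·e^(−1.5300) = 0.368111] × [0.221049] = 0.0813704
  L_3 = [2.9·e^(−2.9·0.9) = 2.9·e^(−2.6100) = 0.21325] × [0.0893415] = 0.0190521
Multiply by the mixture weights:
  π_1·L_1 = 0.30 × 0.122456 = 0.0367369
  π_2·L_2 = 0.09 × 0.0813704 = 0.00732334
  π_3·L_3 = 0.61 × 0.0190521 = 0.0116218
Sum: 0.0367369 + 0.00732334 + 0.0116218 = 0.055682
P(Group 2 | x) ≈ 0.1315

0.1315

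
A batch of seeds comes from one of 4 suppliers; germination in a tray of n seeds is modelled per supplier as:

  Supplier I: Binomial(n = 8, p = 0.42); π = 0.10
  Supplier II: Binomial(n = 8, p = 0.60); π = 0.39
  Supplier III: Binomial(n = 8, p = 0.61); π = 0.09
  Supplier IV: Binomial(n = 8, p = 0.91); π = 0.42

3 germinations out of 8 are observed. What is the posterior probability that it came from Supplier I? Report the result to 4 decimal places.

0.3168

Posterior ∝ prior × likelihood, so P(k | x) ∝ π_k f_k(x); normalise over all components.
Evaluate each component's likelihood at the observed value:
  p_I = C(8,3)·0.42^3·0.58^5 = 56·0.074088·0.0656357 = 0.272318
  p_II = C(8,3)·0.60^3·0.40^5 = 56·0.216·0.01024 = 0.123863
  p_III = C(8,3)·0.61^3·0.39^5 = 56·0.226981·0.00902242 = 0.114683
  p_IV = C(8,3)·0.91^3·0.09^5 = 56·0.753571·5.9049e-06 = 0.000249187
Unnormalised posteriors:
  π_I·p_I = 0.10 × 0.272318 = 0.0272318
  π_II·p_II = 0.39 × 0.123863 = 0.0483066
  π_III·p_III = 0.09 × 0.114683 = 0.0103215
  π_IV·p_IV = 0.42 × 0.000249187 = 0.000104658
Denominator: 0.0272318 + 0.0483066 + 0.0103215 + 0.000104658 = 0.0859645
Responsibility of Supplier I: 0.0272318 / 0.0859645 ≈ 0.3168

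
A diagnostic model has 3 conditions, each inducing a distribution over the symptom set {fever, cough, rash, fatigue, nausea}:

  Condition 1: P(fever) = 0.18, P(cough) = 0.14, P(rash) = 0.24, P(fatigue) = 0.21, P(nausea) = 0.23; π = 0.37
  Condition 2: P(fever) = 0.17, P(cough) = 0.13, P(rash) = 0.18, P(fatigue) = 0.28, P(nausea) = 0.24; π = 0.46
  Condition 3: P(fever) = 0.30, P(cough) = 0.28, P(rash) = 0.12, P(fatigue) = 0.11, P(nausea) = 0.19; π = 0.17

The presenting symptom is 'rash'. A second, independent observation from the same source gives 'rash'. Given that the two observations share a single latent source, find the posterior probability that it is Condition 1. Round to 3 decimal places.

0.551

Apply Bayes' rule: the posterior for each component is proportional to its prior times its likelihood at x.
Since both observations come from the same component, the likelihood for component k is f_k(x₁)·f_k(x₂).
  L_1 = [P(rash | comp) = 0.24] × [0.24] = 0.0576
  L_2 = [P(rash | comp) = 0.18] × [0.18] = 0.0324
  L_3 = [P(rash | comp) = 0.12] × [0.12] = 0.0144
Multiply by the mixture weights:
  π_1·L_1 = 0.37 × 0.0576 = 0.021312
  π_2·L_2 = 0.46 × 0.0324 = 0.014904
  π_3·L_3 = 0.17 × 0.0144 = 0.002448
Marginal: 0.021312 + 0.014904 + 0.002448 = 0.038664
So the posterior for Condition 1 is 0.021312 / 0.038664 ≈ 0.551.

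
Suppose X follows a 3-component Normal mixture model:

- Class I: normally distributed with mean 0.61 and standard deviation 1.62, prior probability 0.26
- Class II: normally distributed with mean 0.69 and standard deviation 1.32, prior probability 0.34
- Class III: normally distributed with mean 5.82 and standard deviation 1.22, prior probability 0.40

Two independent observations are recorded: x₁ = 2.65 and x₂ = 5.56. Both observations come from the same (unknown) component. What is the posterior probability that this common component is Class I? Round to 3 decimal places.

By Bayes' theorem, P(k | x) = w_k f_k(x) / Σ_j w_j f_j(x).
Since both observations come from the same component, the likelihood for component k is f_k(x₁)·f_k(x₂).
  L_I = [0.111444] × [0.00231216] = 0.000257676
  L_II = [0.100363] × [0.000334664] = 3.3588e-05
  L_III = [0.0111811] × [0.31966] = 0.00357415
Multiply by the mixture weights:
  w_I·L_I = 0.26 × 0.000257676 = 6.69959e-05
  w_II·L_II = 0.34 × 3.3588e-05 = 1.14199e-05
  w_III·L_III = 0.40 × 0.00357415 = 0.00142966
Normaliser: 6.69959e-05 + 1.14199e-05 + 0.00142966 = 0.00150808
P(Class I | x₁,x₂) = 6.69959e-05 / 0.00150808 ≈ 0.044

0.044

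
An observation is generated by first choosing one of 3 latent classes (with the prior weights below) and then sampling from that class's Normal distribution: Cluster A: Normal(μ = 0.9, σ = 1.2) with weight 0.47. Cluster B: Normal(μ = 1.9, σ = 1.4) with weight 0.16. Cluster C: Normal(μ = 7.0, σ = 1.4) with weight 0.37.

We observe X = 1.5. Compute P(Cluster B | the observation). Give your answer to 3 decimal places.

0.241

By Bayes' theorem, P(k | x) = w_k f_k(x) / Σ_j w_j f_j(x).
Component likelihoods at x = 1.5:
  f_A = 0.293388
  f_B = 0.273562
  f_C = 0.000126883
Unnormalised posteriors:
  w_A·f_A = 0.47 × 0.293388 = 0.137892
  w_B·f_B = 0.16 × 0.273562 = 0.0437699
  w_C·f_C = 0.37 × 0.000126883 = 4.69466e-05
Marginal: 0.137892 + 0.0437699 + 4.69466e-05 = 0.181709
P(Cluster B | x) = 0.0437699 / 0.181709 ≈ 0.241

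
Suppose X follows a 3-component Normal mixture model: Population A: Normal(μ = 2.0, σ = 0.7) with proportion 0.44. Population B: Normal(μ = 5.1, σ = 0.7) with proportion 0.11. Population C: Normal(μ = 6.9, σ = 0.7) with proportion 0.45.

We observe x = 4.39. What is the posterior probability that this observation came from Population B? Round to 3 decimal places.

Apply Bayes' rule: the posterior for each component is proportional to its prior times its likelihood at x.
Normal densities:
  L_A = (1/(0.7·√(2π)))·exp(−(4.39−2.0)²/(2·0.7²)) = 0.569918·exp(-5.82867) = 0.00167668
  L_B = (1/(0.7·√(2π)))·exp(−(4.39−5.1)²/(2·0.7²)) = 0.569918·exp(-0.51439) = 0.340735
  L_C = (1/(0.7·√(2π)))·exp(−(4.39−6.9)²/(2·0.7²)) = 0.569918·exp(-6.42867) = 0.000920184
Prior × likelihood for each component:
  π_A·L_A = 0.44 × 0.00167668 = 0.000737741
  π_B·L_B = 0.11 × 0.340735 = 0.0374808
  π_C·L_C = 0.45 × 0.000920184 = 0.000414083
Evidence: 0.000737741 + 0.0374808 + 0.000414083 = 0.0386326
So the posterior for Population B is 0.0374808 / 0.0386326 ≈ 0.970.

0.970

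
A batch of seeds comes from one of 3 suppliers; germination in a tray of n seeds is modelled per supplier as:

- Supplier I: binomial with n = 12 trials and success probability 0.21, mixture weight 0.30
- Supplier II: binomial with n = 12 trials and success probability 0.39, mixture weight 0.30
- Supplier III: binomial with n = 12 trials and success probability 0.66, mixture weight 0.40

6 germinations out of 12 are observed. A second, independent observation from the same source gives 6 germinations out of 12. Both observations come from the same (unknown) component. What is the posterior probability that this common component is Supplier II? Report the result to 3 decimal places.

The responsibility of component k is w_k f_k(x) divided by Σ_j w_j f_j(x).
Since both observations come from the same component, the likelihood for component k is f_k(x₁)·f_k(x₂).
  p_I = [C(12,6)·0.21^6·0.79^6 = 924·8.57661e-05·0.243087 = 0.0192642] × [0.0192642] = 0.000371108
  p_II = [C(12,6)·0.39^6·0.61^6 = 924·0.00351874·0.0515204 = 0.167509] × [0.167509] = 0.0280593
  p_III = [C(12,6)·0.66^6·0.34^6 = 924·0.082654·0.0015448 = 0.11798] × [0.11798] = 0.0139193
Prior × likelihood for each component:
  w_I·p_I = 0.30 × 0.000371108 = 0.000111332
  w_II·p_II = 0.30 × 0.0280593 = 0.0084178
  w_III·p_III = 0.40 × 0.0139193 = 0.00556773
Denominator: 0.000111332 + 0.0084178 + 0.00556773 = 0.0140969
Responsibility of Supplier II: 0.0084178 / 0.0140969 ≈ 0.597

0.597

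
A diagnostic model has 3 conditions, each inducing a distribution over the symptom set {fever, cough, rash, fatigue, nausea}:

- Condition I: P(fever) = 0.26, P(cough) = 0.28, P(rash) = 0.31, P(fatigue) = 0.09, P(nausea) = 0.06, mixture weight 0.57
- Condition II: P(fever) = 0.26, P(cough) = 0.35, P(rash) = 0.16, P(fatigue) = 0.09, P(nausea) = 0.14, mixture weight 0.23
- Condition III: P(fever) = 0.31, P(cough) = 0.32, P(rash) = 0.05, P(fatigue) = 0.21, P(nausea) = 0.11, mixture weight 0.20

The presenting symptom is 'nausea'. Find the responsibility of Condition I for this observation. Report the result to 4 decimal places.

0.3869

Apply Bayes' rule: the posterior for each component is proportional to its prior times its likelihood at x.
Categorical probabilities:
  f_I = P(nausea | comp) = 0.06
  f_II = P(nausea | comp) = 0.14
  f_III = P(nausea | comp) = 0.11
Unnormalised posteriors:
  P(Z=I)·f_I = 0.57 × 0.06 = 0.0342
  P(Z=II)·f_II = 0.23 × 0.14 = 0.0322
  P(Z=III)·f_III = 0.20 × 0.11 = 0.022
Evidence: 0.0342 + 0.0322 + 0.022 = 0.0884
P(Condition I | x) = 0.0342 / 0.0884 ≈ 0.3869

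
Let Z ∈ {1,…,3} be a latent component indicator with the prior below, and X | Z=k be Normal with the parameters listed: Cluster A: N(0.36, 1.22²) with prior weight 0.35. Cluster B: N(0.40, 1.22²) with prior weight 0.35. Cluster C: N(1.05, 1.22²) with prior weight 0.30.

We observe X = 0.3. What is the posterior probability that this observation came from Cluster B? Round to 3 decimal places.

Apply Bayes' rule: the posterior for each component is proportional to its prior times its likelihood at x.
Evaluate each component's likelihood at the observed value:
  L_A = (1/(1.22·√(2π)))·exp(−(0.3−0.36)²/(2·1.22²)) = 0.327002·exp(-0.00121) = 0.326607
  L_B = (1/(1.22·√(2π)))·exp(−(0.3−0.40)²/(2·1.22²)) = 0.327002·exp(-0.00336) = 0.325905
  L_C = (1/(1.22·√(2π)))·exp(−(0.3−1.05)²/(2·1.22²)) = 0.327002·exp(-0.18896) = 0.270698
Multiply by the mixture weights:
  w_A·L_A = 0.35 × 0.326607 = 0.114312
  w_B·L_B = 0.35 × 0.325905 = 0.114067
  w_C·L_C = 0.30 × 0.270698 = 0.0812095
Marginal: 0.114312 + 0.114067 + 0.0812095 = 0.309589
So the posterior for Cluster B is 0.114067 / 0.309589 ≈ 0.368.

0.368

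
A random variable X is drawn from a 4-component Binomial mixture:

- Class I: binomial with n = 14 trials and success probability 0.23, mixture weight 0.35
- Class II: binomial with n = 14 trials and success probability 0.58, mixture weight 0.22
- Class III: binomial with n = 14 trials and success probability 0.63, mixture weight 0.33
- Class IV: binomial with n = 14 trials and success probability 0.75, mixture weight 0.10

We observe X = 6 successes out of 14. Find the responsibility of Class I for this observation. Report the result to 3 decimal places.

0.291

Apply Bayes' rule: the posterior for each component is proportional to its prior times its likelihood at x.
Binomial probabilities:
  L_I = 0.0549349
  L_II = 0.110692
  L_III = 0.0659496
  L_IV = 0.00815536
Weight by the priors:
  P(Z=I)·L_I = 0.35 × 0.0549349 = 0.0192272
  P(Z=II)·L_II = 0.22 × 0.110692 = 0.0243523
  P(Z=III)·L_III = 0.33 × 0.0659496 = 0.0217634
  P(Z=IV)·L_IV = 0.10 × 0.00815536 = 0.000815536
Sum: 0.0192272 + 0.0243523 + 0.0217634 + 0.000815536 = 0.0661584
Responsibility of Class I: 0.0192272 / 0.0661584 ≈ 0.291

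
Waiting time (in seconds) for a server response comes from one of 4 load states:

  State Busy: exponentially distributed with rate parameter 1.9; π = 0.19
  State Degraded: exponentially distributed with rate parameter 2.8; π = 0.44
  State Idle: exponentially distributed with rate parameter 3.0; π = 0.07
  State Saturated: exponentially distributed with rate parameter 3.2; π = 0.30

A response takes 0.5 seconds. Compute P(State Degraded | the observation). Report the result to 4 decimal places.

Posterior ∝ prior × likelihood, so P(k | x) ∝ P(Z=k) f_k(x); normalise over all components.
Evaluate each component's likelihood at the observed value:
  p_Busy = 1.9·e^(−1.9·0.5) = 1.9·e^(−0.9500) = 0.734808
  p_Degraded = 2.8·e^(−2.8·0.5) = 2.8·e^(−1.4000) = 0.690471
  p_Idle = 3.0·e^(−3.0·0.5) = 3.0·e^(−1.5000) = 0.66939
  p_Saturated = 3.2·e^(−3.2·0.5) = 3.2·e^(−1.6000) = 0.646069
Unnormalised posteriors:
  P(Z=Busy)·p_Busy = 0.19 × 0.734808 = 0.139614
  P(Z=Degraded)·p_Degraded = 0.44 × 0.690471 = 0.303807
  P(Z=Idle)·p_Idle = 0.07 × 0.66939 = 0.0468573
  P(Z=Saturated)·p_Saturated = 0.30 × 0.646069 = 0.193821
Marginal: 0.139614 + 0.303807 + 0.0468573 + 0.193821 = 0.684099
P(State Degraded | the observation) ≈ 0.4441

0.4441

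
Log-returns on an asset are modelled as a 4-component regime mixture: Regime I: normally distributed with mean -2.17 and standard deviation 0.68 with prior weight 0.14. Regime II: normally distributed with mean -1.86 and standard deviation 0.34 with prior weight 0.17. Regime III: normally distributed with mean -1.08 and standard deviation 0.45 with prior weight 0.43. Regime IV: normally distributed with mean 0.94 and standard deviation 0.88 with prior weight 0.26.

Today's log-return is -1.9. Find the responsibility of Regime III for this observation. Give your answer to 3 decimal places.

By Bayes' theorem, P(k | x) = π_k f_k(x) / Σ_j π_j f_j(x).
Component likelihoods at x = -1.9:
  p_I = (1/(0.68·√(2π)))·exp(−(-1.9−-2.17)²/(2·0.68²)) = 0.586680·exp(-0.07883) = 0.542209
  p_II = (1/(0.34·√(2π)))·exp(−(-1.9−-1.86)²/(2·0.34²)) = 1.173360·exp(-0.00692) = 1.16527
  p_III = (1/(0.45·√(2π)))·exp(−(-1.9−-1.08)²/(2·0.45²)) = 0.886538·exp(-1.66025) = 0.168524
  p_IV = (1/(0.88·√(2π)))·exp(−(-1.9−0.94)²/(2·0.88²)) = 0.453344·exp(-5.20764) = 0.00248185
Multiply by the mixture weights:
  π_I·p_I = 0.14 × 0.542209 = 0.0759092
  π_II·p_II = 0.17 × 1.16527 = 0.198095
  π_III·p_III = 0.43 × 0.168524 = 0.0724653
  π_IV·p_IV = 0.26 × 0.00248185 = 0.000645282
Denominator: 0.0759092 + 0.198095 + 0.0724653 + 0.000645282 = 0.347115
P(Regime III | x) ≈ 0.209

0.209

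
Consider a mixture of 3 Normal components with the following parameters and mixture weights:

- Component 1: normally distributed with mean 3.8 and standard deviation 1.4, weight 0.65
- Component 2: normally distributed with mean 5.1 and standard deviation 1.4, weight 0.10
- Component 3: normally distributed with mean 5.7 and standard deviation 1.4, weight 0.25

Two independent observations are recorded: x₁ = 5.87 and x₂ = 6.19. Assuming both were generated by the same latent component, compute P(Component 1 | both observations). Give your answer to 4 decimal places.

0.1460

Posterior ∝ prior × likelihood, so P(k | x) ∝ π_k f_k(x); normalise over all components.
Since both observations come from the same component, the likelihood for component k is f_k(x₁)·f_k(x₂).
  p_1 = [0.0955126] × [0.0663654] = 0.00633873
  p_2 = [0.24496] × [0.210452] = 0.0515523
  p_3 = [0.282866] × [0.268029] = 0.0758161
Prior × likelihood for each component:
  π_1·p_1 = 0.65 × 0.00633873 = 0.00412018
  π_2·p_2 = 0.10 × 0.0515523 = 0.00515523
  π_3·p_3 = 0.25 × 0.0758161 = 0.018954
Denominator: 0.00412018 + 0.00515523 + 0.018954 = 0.0282294
So the posterior for Component 1 is 0.00412018 / 0.0282294 ≈ 0.1460.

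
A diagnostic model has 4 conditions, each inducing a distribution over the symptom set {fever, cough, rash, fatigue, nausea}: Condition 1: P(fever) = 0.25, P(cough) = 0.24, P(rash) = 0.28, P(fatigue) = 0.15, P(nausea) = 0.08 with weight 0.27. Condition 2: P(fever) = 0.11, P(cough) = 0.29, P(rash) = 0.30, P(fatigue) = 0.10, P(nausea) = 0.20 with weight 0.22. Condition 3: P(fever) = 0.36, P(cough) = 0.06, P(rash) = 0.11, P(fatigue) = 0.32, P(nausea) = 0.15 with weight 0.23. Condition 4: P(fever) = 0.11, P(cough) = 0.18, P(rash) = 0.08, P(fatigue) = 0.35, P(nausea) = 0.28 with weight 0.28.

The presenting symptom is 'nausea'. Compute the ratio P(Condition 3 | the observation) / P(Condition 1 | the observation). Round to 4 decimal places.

Posterior odds = (w_i f_i(x)) / (w_j f_j(x)); the normalising sum cancels.
Component likelihoods at x = 'nausea':
  p_1 = 0.08
  p_2 = 0.2
  p_3 = 0.15
  p_4 = 0.28
Posterior odds = (w_3·p_3) / (w_1·p_1) = (0.23·0.15) / (0.27·0.08) = 0.0345 / 0.0216 ≈ 1.5972

1.5972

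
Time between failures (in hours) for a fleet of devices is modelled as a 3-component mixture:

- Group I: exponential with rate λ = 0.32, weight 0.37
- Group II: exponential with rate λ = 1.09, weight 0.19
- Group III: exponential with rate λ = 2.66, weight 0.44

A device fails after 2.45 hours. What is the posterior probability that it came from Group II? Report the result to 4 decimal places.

0.2044

The responsibility of component k is π_k f_k(x) divided by Σ_j π_j f_j(x).
Evaluate each component's likelihood at the observed value:
  p_I = 0.32·e^(−0.32·2.45) = 0.32·e^(−0.7840) = 0.146104
  p_II = 1.09·e^(−1.09·2.45) = 1.09·e^(−2.6705) = 0.0754472
  p_III = 2.66·e^(−2.66·2.45) = 2.66·e^(−6.5170) = 0.00393174
Prior × likelihood for each component:
  π_I·p_I = 0.37 × 0.146104 = 0.0540586
  π_II·p_II = 0.19 × 0.0754472 = 0.014335
  π_III·p_III = 0.44 × 0.00393174 = 0.00172996
Denominator: 0.0540586 + 0.014335 + 0.00172996 = 0.0701235
Responsibility of Group II: 0.014335 / 0.0701235 ≈ 0.2044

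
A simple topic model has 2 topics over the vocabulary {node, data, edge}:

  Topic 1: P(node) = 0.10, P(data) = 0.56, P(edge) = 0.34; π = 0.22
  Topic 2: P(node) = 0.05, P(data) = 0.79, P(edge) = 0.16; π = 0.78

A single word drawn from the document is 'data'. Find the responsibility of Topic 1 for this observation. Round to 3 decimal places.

Posterior ∝ prior × likelihood, so P(k | x) ∝ π_k f_k(x); normalise over all components.
Evaluate each component's likelihood at the observed value:
  L_1 = 0.56
  L_2 = 0.79
Weight by the priors:
  π_1·L_1 = 0.22 × 0.56 = 0.1232
  π_2·L_2 = 0.78 × 0.79 = 0.6162
Denominator: 0.1232 + 0.6162 = 0.7394
Responsibility of Topic 1: 0.1232 / 0.7394 ≈ 0.167

0.167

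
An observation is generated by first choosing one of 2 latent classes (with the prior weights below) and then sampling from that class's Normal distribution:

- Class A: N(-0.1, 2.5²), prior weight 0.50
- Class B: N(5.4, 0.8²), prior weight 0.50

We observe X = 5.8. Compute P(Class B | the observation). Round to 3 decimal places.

By Bayes' theorem, P(k | x) = π_k f_k(x) / Σ_j π_j f_j(x).
Evaluate each component's likelihood at the observed value:
  p_A = 0.00985251
  p_B = 0.440082
Prior × likelihood for each component:
  π_A·p_A = 0.50 × 0.00985251 = 0.00492625
  π_B·p_B = 0.50 × 0.440082 = 0.220041
Denominator: 0.00492625 + 0.220041 = 0.224967
P(Class B | 5.8) ≈ 0.978

0.978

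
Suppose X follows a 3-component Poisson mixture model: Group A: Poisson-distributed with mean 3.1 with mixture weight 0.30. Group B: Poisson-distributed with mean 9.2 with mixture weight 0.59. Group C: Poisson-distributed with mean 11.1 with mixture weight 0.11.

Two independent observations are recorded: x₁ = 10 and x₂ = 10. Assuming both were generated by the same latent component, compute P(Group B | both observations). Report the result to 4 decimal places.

0.8487

The responsibility of component k is w_k f_k(x) divided by Σ_j w_j f_j(x).
Since both observations come from the same component, the likelihood for component k is f_k(x₁)·f_k(x₂).
  L_A = [0.00101752] × [0.00101752] = 1.03534e-06
  L_B = [0.12095] × [0.12095] = 0.0146289
  L_C = [0.118249] × [0.118249] = 0.0139829
Prior × likelihood for each component:
  w_A·L_A = 0.30 × 1.03534e-06 = 3.10601e-07
  w_B·L_B = 0.59 × 0.0146289 = 0.00863106
  w_C·L_C = 0.11 × 0.0139829 = 0.00153811
Denominator: 3.10601e-07 + 0.00863106 + 0.00153811 = 0.0101695
Responsibility of Group B: 0.00863106 / 0.0101695 ≈ 0.8487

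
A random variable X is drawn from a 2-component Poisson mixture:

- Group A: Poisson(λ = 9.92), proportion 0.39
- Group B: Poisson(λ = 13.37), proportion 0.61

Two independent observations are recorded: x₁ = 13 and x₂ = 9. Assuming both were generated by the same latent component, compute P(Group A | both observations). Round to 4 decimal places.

By Bayes' theorem, P(k | x) = P(Z=k) f_k(x) / Σ_j P(Z=j) f_j(x).
Since both observations come from the same component, the likelihood for component k is f_k(x₁)·f_k(x₂).
  p_A = [e^(−9.92)·9.92^13/13! = 0.0711492] × [0.126078] = 0.00897038
  p_B = [e^(−13.37)·13.37^13/13! = 0.109373] × [0.0587357] = 0.00642411
Prior × likelihood for each component:
  P(Z=A)·p_A = 0.39 × 0.00897038 = 0.00349845
  P(Z=B)·p_B = 0.61 × 0.00642411 = 0.00391871
Denominator: 0.00349845 + 0.00391871 = 0.00741716
So the posterior for Group A is 0.00349845 / 0.00741716 ≈ 0.4717.

0.4717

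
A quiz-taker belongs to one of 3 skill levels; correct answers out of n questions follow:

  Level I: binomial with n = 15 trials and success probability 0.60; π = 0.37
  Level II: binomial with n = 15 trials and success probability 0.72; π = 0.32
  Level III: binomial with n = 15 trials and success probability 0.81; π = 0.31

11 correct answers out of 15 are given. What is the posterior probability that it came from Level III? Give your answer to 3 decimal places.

0.313

Apply Bayes' rule: the posterior for each component is proportional to its prior times its likelihood at x.
Binomial probabilities:
  p_I = C(15,11)·0.60^11·0.40^4 = 1365·0.00362797·0.0256 = 0.126776
  p_II = C(15,11)·0.72^11·0.28^4 = 1365·0.0269561·0.00614656 = 0.226163
  p_III = C(15,11)·0.81^11·0.19^4 = 1365·0.0984771·0.00130321 = 0.175179
Prior × likelihood for each component:
  w_I·p_I = 0.37 × 0.126776 = 0.046907
  w_II·p_II = 0.32 × 0.226163 = 0.0723723
  w_III·p_III = 0.31 × 0.175179 = 0.0543055
Denominator: 0.046907 + 0.0723723 + 0.0543055 = 0.173585
P(Level III | x) = 0.0543055 / 0.173585 ≈ 0.313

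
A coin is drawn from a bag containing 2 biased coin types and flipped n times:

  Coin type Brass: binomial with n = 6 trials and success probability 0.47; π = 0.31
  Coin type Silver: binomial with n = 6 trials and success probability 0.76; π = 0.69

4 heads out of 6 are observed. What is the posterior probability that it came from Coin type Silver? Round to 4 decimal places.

0.7573

By Bayes' theorem, P(k | x) = π_k f_k(x) / Σ_j π_j f_j(x).
Binomial probabilities:
  L_Brass = 0.205605
  L_Silver = 0.288249
Multiply by the mixture weights:
  π_Brass·L_Brass = 0.31 × 0.205605 = 0.0637377
  π_Silver·L_Silver = 0.69 × 0.288249 = 0.198892
Normaliser: 0.0637377 + 0.198892 = 0.26263
So the posterior for Coin type Silver is 0.198892 / 0.26263 ≈ 0.7573.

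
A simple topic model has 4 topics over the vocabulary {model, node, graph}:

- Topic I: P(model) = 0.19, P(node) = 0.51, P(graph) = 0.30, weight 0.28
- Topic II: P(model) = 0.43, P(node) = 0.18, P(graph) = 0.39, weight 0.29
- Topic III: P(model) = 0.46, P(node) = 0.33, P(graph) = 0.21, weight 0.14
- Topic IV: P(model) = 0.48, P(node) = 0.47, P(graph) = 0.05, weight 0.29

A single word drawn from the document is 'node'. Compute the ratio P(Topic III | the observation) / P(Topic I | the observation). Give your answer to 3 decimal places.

0.324

The posterior odds equal the prior odds times the likelihood ratio: (w_i/w_j)·(f_i(x)/f_j(x)).
Component likelihoods at x = 'node':
  f_I = 0.51
  f_II = 0.18
  f_III = 0.33
  f_IV = 0.47
Odds = (0.14/0.28) × (0.33/0.51) = 0.5 × 0.647059 ≈ 0.324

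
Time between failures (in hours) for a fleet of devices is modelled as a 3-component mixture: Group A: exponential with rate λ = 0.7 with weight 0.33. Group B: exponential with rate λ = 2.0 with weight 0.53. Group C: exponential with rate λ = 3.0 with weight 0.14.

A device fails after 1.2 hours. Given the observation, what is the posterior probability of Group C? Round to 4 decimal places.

0.0553

P(component k | x) = P(Z=k)·f_k(x) / marginal(x), where marginal(x) = Σ_j P(Z=j)·f_j(x).
Component likelihoods at x = 1.2 hours:
  p_A = 0.7·e^(−0.7·1.2) = 0.7·e^(−0.8400) = 0.302197
  p_B = 2.0·e^(−2.0·1.2) = 2.0·e^(−2.4000) = 0.181436
  p_C = 3.0·e^(−3.0·1.2) = 3.0·e^(−3.6000) = 0.0819712
Unnormalised posteriors:
  P(Z=A)·p_A = 0.33 × 0.302197 = 0.0997251
  P(Z=B)·p_B = 0.53 × 0.181436 = 0.096161
  P(Z=C)·p_C = 0.14 × 0.0819712 = 0.011476
Marginal: 0.0997251 + 0.096161 + 0.011476 = 0.207362
P(Group C | 1.2 hours) ≈ 0.0553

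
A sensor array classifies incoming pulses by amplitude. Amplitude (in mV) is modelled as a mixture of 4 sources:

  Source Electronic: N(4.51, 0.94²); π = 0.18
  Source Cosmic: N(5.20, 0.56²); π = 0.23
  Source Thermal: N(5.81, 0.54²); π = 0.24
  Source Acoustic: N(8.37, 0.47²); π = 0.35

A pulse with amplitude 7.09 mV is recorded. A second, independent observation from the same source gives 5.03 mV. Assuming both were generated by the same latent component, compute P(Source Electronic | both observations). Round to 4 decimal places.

0.1694

P(component k | x) = P(Z=k)·f_k(x) / marginal(x), where marginal(x) = Σ_j P(Z=j)·f_j(x).
Since both observations come from the same component, the likelihood for component k is f_k(x₁)·f_k(x₂).
  p_Electronic = [(1/(0.94·√(2π)))·exp(−(7.09−4.51)²/(2·0.94²)) = 0.424407·exp(-3.76664) = 0.00981641] × [0.364192] = 0.00357506
  p_Cosmic = [(1/(0.56·√(2π)))·exp(−(7.09−5.20)²/(2·0.56²)) = 0.712397·exp(-5.69531) = 0.00239486] × [0.680316] = 0.00162926
  p_Thermal = [(1/(0.54·√(2π)))·exp(−(7.09−5.81)²/(2·0.54²)) = 0.738782·exp(-2.80933) = 0.0445083] × [0.260289] = 0.011585
  p_Acoustic = [(1/(0.47·√(2π)))·exp(−(7.09−8.37)²/(2·0.47²)) = 0.848813·exp(-3.70847) = 0.0208088] × [9.1776e-12] = 1.90974e-13
Unnormalised posteriors:
  P(Z=Electronic)·p_Electronic = 0.18 × 0.00357506 = 0.000643511
  P(Z=Cosmic)·p_Cosmic = 0.23 × 0.00162926 = 0.000374729
  P(Z=Thermal)·p_Thermal = 0.24 × 0.011585 = 0.0027804
  P(Z=Acoustic)·p_Acoustic = 0.35 × 1.90974e-13 = 6.68411e-14
Marginal: 0.000643511 + 0.000374729 + 0.0027804 + 6.68411e-14 = 0.00379864
P(Source Electronic | x) ≈ 0.1694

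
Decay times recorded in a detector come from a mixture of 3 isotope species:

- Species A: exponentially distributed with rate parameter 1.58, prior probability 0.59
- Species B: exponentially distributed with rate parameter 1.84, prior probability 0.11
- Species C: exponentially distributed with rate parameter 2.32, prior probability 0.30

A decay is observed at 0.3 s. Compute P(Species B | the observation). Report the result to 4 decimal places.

Posterior ∝ prior × likelihood, so P(k | x) ∝ P(Z=k) f_k(x); normalise over all components.
Evaluate each component's likelihood at the observed value:
  L_A = 0.983561
  L_B = 1.05947
  L_C = 1.1567
Weight by the priors:
  P(Z=A)·L_A = 0.59 × 0.983561 = 0.580301
  P(Z=B)·L_B = 0.11 × 1.05947 = 0.116541
  P(Z=C)·L_C = 0.30 × 1.1567 = 0.347009
Sum: 0.580301 + 0.116541 + 0.347009 = 1.04385
Responsibility of Species B: 0.116541 / 1.04385 ≈ 0.1116

0.1116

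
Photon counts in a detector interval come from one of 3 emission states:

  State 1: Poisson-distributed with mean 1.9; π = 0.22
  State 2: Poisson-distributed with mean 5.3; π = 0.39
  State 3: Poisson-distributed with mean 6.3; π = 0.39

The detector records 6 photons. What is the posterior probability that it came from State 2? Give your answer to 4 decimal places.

0.4822

Apply Bayes' rule: the posterior for each component is proportional to its prior times its likelihood at x.
Poisson probabilities:
  L_1 = e^(−1.9)·1.9^6/6! = 0.00977304
  L_2 = e^(−5.3)·5.3^6/6! = 0.15366
  L_3 = e^(−6.3)·6.3^6/6! = 0.159461
Unnormalised posteriors:
  π_1·L_1 = 0.22 × 0.00977304 = 0.00215007
  π_2·L_2 = 0.39 × 0.15366 = 0.0599276
  π_3·L_3 = 0.39 × 0.159461 = 0.0621899
Evidence: 0.00215007 + 0.0599276 + 0.0621899 = 0.124268
P(State 2 | 6 photons) ≈ 0.4822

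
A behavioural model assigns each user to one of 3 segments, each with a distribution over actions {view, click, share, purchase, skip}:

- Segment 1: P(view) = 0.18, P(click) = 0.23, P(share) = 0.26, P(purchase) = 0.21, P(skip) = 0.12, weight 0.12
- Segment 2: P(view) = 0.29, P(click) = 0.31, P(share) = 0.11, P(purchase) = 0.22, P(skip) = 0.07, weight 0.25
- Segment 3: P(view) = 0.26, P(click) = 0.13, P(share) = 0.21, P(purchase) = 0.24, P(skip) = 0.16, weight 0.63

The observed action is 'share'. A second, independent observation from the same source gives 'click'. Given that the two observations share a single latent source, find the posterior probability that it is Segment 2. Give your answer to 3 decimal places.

0.259

P(component k | x) = w_k·f_k(x) / marginal(x), where marginal(x) = Σ_j w_j·f_j(x).
Since both observations come from the same component, the likelihood for component k is f_k(x₁)·f_k(x₂).
  L_1 = [0.26] × [0.23] = 0.0598
  L_2 = [0.11] × [0.31] = 0.0341
  L_3 = [0.21] × [0.13] = 0.0273
Prior × likelihood for each component:
  w_1·L_1 = 0.12 × 0.0598 = 0.007176
  w_2·L_2 = 0.25 × 0.0341 = 0.008525
  w_3·L_3 = 0.63 × 0.0273 = 0.017199
Normaliser: 0.007176 + 0.008525 + 0.017199 = 0.0329
So the posterior for Segment 2 is 0.008525 / 0.0329 ≈ 0.259.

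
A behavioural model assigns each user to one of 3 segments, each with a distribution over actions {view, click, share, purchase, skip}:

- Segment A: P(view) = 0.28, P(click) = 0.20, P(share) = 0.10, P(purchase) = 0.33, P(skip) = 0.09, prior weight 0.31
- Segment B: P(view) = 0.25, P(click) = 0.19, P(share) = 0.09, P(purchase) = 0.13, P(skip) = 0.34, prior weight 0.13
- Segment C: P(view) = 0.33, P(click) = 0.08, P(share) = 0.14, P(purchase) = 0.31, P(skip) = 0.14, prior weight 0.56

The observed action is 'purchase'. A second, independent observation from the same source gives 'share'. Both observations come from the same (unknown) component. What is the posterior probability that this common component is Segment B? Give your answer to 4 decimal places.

0.0422

Apply Bayes' rule: the posterior for each component is proportional to its prior times its likelihood at x.
Since both observations come from the same component, the likelihood for component k is f_k(x₁)·f_k(x₂).
  f_A = [P(purchase | comp) = 0.33] × [0.1] = 0.033
  f_B = [P(purchase | comp) = 0.13] × [0.09] = 0.0117
  f_C = [P(purchase | comp) = 0.31] × [0.14] = 0.0434
Unnormalised posteriors:
  π_A·f_A = 0.31 × 0.033 = 0.01023
  π_B·f_B = 0.13 × 0.0117 = 0.001521
  π_C·f_C = 0.56 × 0.0434 = 0.024304
Marginal: 0.01023 + 0.001521 + 0.024304 = 0.036055
So the posterior for Segment B is 0.001521 / 0.036055 ≈ 0.0422.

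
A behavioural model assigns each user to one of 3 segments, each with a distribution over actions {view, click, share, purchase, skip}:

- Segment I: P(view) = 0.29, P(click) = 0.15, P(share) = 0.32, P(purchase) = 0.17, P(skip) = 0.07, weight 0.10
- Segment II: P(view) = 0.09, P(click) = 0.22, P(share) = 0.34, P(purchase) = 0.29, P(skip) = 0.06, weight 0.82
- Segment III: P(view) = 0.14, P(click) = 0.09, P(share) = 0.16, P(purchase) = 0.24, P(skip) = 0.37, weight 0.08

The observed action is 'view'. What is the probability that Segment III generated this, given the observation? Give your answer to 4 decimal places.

0.0982

Posterior ∝ prior × likelihood, so P(k | x) ∝ π_k f_k(x); normalise over all components.
Evaluate each component's likelihood at the observed value:
  L_I = P(view | comp) = 0.29
  L_II = P(view | comp) = 0.09
  L_III = P(view | comp) = 0.14
Prior × likelihood for each component:
  π_I·L_I = 0.10 × 0.29 = 0.029
  π_II·L_II = 0.82 × 0.09 = 0.0738
  π_III·L_III = 0.08 × 0.14 = 0.0112
Sum: 0.029 + 0.0738 + 0.0112 = 0.114
So the posterior for Segment III is 0.0112 / 0.114 ≈ 0.0982.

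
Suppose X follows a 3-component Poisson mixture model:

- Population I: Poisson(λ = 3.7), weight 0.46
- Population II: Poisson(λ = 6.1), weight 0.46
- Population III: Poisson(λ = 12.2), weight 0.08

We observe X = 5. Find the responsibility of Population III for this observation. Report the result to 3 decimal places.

Posterior ∝ prior × likelihood, so P(k | x) ∝ P(Z=k) f_k(x); normalise over all components.
Evaluate each component's likelihood at the observed value:
  p_I = 0.142869
  p_II = 0.15786
  p_III = 0.0113299
Prior × likelihood for each component:
  P(Z=I)·p_I = 0.46 × 0.142869 = 0.0657197
  P(Z=II)·p_II = 0.46 × 0.15786 = 0.0726155
  P(Z=III)·p_III = 0.08 × 0.0113299 = 0.00090639
Marginal: 0.0657197 + 0.0726155 + 0.00090639 = 0.139242
P(Population III | x) ≈ 0.007

0.007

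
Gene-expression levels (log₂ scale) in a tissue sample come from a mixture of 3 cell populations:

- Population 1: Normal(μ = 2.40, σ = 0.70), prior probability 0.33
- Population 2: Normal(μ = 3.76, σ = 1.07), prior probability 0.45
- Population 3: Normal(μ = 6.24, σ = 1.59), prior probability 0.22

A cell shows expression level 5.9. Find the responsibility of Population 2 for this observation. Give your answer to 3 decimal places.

Posterior ∝ prior × likelihood, so P(k | x) ∝ π_k f_k(x); normalise over all components.
Evaluate each component's likelihood at the observed value:
  f_1 = 2.12389e-06
  f_2 = 0.0504588
  f_3 = 0.245236
Weight by the priors:
  π_1·f_1 = 0.33 × 2.12389e-06 = 7.00882e-07
  π_2·f_2 = 0.45 × 0.0504588 = 0.0227065
  π_3·f_3 = 0.22 × 0.245236 = 0.0539518
Denominator: 7.00882e-07 + 0.0227065 + 0.0539518 = 0.076659
P(Population 2 | data) = 0.0227065 / 0.076659 ≈ 0.296

0.296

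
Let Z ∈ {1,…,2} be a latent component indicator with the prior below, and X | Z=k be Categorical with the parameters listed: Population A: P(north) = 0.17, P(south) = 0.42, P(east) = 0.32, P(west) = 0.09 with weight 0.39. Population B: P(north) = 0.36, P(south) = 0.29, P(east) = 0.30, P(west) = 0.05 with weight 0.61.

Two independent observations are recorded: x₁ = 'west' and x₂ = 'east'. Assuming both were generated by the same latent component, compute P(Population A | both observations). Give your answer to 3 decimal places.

Posterior ∝ prior × likelihood, so P(k | x) ∝ π_k f_k(x); normalise over all components.
Since both observations come from the same component, the likelihood for component k is f_k(x₁)·f_k(x₂).
  p_A = [0.09] × [0.32] = 0.0288
  p_B = [0.05] × [0.3] = 0.015
Multiply by the mixture weights:
  π_A·p_A = 0.39 × 0.0288 = 0.011232
  π_B·p_B = 0.61 × 0.015 = 0.00915
Marginal: 0.011232 + 0.00915 = 0.020382
P(Population A | x₁,x₂) = 0.011232 / 0.020382 ≈ 0.551

0.551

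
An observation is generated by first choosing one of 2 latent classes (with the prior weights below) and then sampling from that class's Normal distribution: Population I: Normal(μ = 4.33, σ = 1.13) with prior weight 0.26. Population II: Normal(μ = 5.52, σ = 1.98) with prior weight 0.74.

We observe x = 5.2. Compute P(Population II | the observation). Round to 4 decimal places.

The responsibility of component k is π_k f_k(x) divided by Σ_j π_j f_j(x).
Evaluate each component's likelihood at the observed value:
  L_I = (1/(1.13·√(2π)))·exp(−(5.2−4.33)²/(2·1.13²)) = 0.353046·exp(-0.29638) = 0.262491
  L_II = (1/(1.98·√(2π)))·exp(−(5.2−5.52)²/(2·1.98²)) = 0.201486·exp(-0.01306) = 0.198872
Unnormalised posteriors:
  π_I·L_I = 0.26 × 0.262491 = 0.0682477
  π_II·L_II = 0.74 × 0.198872 = 0.147165
Sum: 0.0682477 + 0.147165 = 0.215413
So the posterior for Population II is 0.147165 / 0.215413 ≈ 0.6832.

0.6832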